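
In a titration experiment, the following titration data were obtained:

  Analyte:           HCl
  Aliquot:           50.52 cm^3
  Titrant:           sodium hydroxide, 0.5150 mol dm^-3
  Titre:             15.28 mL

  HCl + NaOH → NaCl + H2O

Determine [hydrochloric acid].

0.1558 mol/L

n(NaOH) = 0.01528 L × 0.5150 mol/L = 7.869 × 10^-3 mol
n(HCl) = 7.869 × 10^-3 mol (1:1 mole ratio)
[HCl] = 7.869 × 10^-3 mol / 0.05052 L = 0.1558 mol/L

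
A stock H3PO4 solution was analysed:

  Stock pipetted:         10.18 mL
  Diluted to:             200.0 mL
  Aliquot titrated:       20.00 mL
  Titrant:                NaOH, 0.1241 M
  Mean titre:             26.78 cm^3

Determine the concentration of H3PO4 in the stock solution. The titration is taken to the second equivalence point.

H3PO4 + 2 NaOH → Na2HPO4 + 2 H2O
n(NaOH) = 0.02678 × 0.1241 = 3.323 × 10^-3 mol
From the 1:2 ratio, n(H3PO4) in the aliquot = 1/2 × 3.323 × 10^-3 = 1.662 × 10^-3 mol
[H3PO4]_dilute = 1.662 × 10^-3 / 0.02000 = 0.08308 mol/L
Dilution factor = 200.0 / 10.18 = 19.65
[H3PO4]_stock = 0.08308 × 19.65 = 1.632 mol/L

1.632 M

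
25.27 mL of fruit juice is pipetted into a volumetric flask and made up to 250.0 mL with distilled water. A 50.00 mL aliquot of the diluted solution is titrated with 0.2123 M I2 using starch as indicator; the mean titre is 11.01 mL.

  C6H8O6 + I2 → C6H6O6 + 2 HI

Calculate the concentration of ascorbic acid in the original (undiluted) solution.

0.4625 M

n(I2) = 0.01101 × 0.2123 = 2.337 × 10^-3 mol
n(C6H8O6) in the aliquot = 2.337 × 10^-3 mol (1:1 ratio)
[C6H8O6]_dilute = 2.337 × 10^-3 / 0.05000 = 0.04675 mol/L
Dilution factor = 250.0 / 25.27 = 9.893
[C6H8O6]_stock = 0.04675 × 9.893 = 0.4625 mol/L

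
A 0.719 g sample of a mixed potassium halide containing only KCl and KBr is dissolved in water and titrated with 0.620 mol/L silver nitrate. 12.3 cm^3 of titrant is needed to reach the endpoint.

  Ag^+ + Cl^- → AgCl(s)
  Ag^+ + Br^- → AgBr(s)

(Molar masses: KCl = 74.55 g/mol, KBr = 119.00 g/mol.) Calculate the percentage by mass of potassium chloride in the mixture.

44.0 %

n(AgNO3) = 0.0123 × 0.620 = 7.63 × 10^-3 mol
Let x = n(KCl), y = n(KBr).
Titrant: 1x + 1y = 7.63 × 10^-3;  mass: 74.55x + 119.00y = 0.719
Solving, x = 4.24 × 10^-3 mol, y = 3.39 × 10^-3 mol
mass of KCl = 4.24 × 10^-3 × 74.55 = 0.316 g
% KCl = 0.316 / 0.719 × 100 = 44.0 %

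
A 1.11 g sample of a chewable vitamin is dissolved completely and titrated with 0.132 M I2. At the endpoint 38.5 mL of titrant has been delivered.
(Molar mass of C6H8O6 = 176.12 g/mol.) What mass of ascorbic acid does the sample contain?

0.895 g

C6H8O6 + I2 → C6H6O6 + 2 HI
n(I2) = 0.0385 L × 0.132 mol/L = 5.08 × 10^-3 mol
n(C6H8O6) = 5.08 × 10^-3 mol (1:1 ratio)
mass of C6H8O6 = 5.08 × 10^-3 × 176.12 g/mol = 0.895 g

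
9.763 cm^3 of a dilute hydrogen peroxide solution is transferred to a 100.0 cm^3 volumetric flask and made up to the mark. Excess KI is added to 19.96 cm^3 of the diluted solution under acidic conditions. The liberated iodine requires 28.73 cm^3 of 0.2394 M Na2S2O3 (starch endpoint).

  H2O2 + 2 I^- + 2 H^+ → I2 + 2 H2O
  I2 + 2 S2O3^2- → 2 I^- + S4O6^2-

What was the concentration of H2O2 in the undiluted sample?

1.765 M

n(S2O3^2-) = 0.02873 × 0.2394 = 6.878 × 10^-3 mol
n(I2) = n(S2O3^2-)/2 = 3.439 × 10^-3 mol
n(H2O2) in the aliquot = 3.439 × 10^-3 mol (1:1 ratio)
[H2O2]_dilute = 3.439 × 10^-3 / 0.01996 = 0.1723 mol/L
[H2O2]_original = 0.1723 × 100.0/9.763 = 1.765 mol/L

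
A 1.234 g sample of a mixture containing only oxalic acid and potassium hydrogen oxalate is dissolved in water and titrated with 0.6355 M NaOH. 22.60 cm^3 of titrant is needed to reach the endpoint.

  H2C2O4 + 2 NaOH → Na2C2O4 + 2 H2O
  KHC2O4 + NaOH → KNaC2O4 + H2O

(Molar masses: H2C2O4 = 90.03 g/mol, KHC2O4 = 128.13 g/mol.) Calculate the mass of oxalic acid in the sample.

0.3283 g

n(NaOH) = 0.02260 × 0.6355 = 0.01436 mol
Let x = n(H2C2O4), y = n(KHC2O4).
Titrant: 2x + 1y = 0.01436;  mass: 90.03x + 128.13y = 1.234
Solving, x = 3.647 × 10^-3 mol, y = 7.068 × 10^-3 mol
mass of H2C2O4 = 3.647 × 10^-3 × 90.03 = 0.3283 g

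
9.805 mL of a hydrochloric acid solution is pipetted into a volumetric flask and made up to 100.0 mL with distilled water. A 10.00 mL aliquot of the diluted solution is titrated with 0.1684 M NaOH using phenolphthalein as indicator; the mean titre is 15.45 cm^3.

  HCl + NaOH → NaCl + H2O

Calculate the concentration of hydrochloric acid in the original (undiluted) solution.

2.654 M

n(NaOH) = 0.01545 × 0.1684 = 2.602 × 10^-3 mol
n(HCl) in the aliquot = 2.602 × 10^-3 mol (1:1 ratio)
[HCl]_dilute = 2.602 × 10^-3 / 0.01000 = 0.2602 mol/L
Dilution factor = 100.0 / 9.805 = 10.20
[HCl]_stock = 0.2602 × 10.20 = 2.654 mol/L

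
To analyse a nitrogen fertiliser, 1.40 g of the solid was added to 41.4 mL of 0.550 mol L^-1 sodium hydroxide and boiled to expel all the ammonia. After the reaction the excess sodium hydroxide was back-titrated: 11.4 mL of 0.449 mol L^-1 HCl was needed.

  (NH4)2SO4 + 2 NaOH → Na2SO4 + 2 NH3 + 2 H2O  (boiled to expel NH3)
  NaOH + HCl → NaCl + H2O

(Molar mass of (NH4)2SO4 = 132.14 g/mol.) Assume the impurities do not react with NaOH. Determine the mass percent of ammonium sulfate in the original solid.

n(NaOH) added = 0.0414 × 0.550 = 0.0228 mol
n(HCl) used in back-titration = 0.0114 × 0.449 = 5.12 × 10^-3 mol
n(NaOH) left over = 5.12 × 10^-3 mol (1:1 ratio)
n(NaOH) consumed by analyte = 0.0228 − 5.12 × 10^-3 = 0.0177 mol
From the 1:2 ratio, n((NH4)2SO4) = 1/2 × 0.0177 = 8.83 × 10^-3 mol
mass of (NH4)2SO4 = 8.83 × 10^-3 × 132.14 = 1.17 g
% (NH4)2SO4 = 1.17 / 1.40 × 100 = 83.3 %

83.3 %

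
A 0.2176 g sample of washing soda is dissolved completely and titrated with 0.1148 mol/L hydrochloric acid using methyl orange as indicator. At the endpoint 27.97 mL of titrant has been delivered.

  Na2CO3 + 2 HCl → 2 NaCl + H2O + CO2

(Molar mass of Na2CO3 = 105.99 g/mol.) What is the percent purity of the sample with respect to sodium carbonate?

n(HCl) = 0.02797 L × 0.1148 mol/L = 3.211 × 10^-3 mol
From the 1:2 ratio, n(Na2CO3) = 1/2 × 3.211 × 10^-3 = 1.605 × 10^-3 mol
mass of Na2CO3 = 1.605 × 10^-3 × 105.99 g/mol = 0.1702 g
% Na2CO3 = 0.1702 / 0.2176 × 100 = 78.20 %

78.20 %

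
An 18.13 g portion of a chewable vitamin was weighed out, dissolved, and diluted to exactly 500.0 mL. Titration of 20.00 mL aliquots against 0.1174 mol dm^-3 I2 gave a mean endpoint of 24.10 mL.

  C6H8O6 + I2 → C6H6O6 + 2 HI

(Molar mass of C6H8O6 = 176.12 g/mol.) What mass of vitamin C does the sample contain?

n(I2) per titration = 0.02410 × 0.1174 = 2.829 × 10^-3 mol
n(C6H8O6) in each aliquot = 2.829 × 10^-3 mol (1:1 ratio)
n(C6H8O6) in the whole flask = 2.829 × 10^-3 × 500.0/20.00 = 0.07073 mol
mass of C6H8O6 = 0.07073 × 176.12 = 12.46 g

12.46 g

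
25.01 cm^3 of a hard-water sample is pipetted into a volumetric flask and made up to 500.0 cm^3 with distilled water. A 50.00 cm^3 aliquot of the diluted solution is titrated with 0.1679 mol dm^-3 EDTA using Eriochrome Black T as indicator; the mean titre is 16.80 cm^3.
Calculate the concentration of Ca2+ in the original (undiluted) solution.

1.128 mol/L

Ca^2+ + EDTA^4- → [Ca(EDTA)]^2-
n(EDTA) = 0.01680 × 0.1679 = 2.821 × 10^-3 mol
n(Ca2+) in the aliquot = 2.821 × 10^-3 mol (1:1 ratio)
[Ca2+]_dilute = 2.821 × 10^-3 / 0.05000 = 0.05641 mol/L
Dilution factor = 500.0 / 25.01 = 19.99
[Ca2+]_stock = 0.05641 × 19.99 = 1.128 mol/L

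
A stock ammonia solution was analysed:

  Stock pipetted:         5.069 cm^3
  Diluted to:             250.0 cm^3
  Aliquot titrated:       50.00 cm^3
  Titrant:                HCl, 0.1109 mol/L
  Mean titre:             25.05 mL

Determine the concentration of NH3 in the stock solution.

NH3 + HCl → NH4Cl
n(HCl) = 0.02505 × 0.1109 = 2.778 × 10^-3 mol
n(NH3) in the aliquot = 2.778 × 10^-3 mol (1:1 ratio)
[NH3]_dilute = 2.778 × 10^-3 / 0.05000 = 0.05556 mol/L
Dilution factor = 250.0 / 5.069 = 49.32
[NH3]_stock = 0.05556 × 49.32 = 2.740 mol/L

2.740 mol/L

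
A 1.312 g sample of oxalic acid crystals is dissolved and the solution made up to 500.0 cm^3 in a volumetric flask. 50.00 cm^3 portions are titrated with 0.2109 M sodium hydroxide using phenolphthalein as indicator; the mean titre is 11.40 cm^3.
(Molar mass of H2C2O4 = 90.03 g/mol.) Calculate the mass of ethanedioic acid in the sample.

1.082 g

H2C2O4 + 2 NaOH → Na2C2O4 + 2 H2O
n(NaOH) per titration = 0.01140 × 0.2109 = 2.404 × 10^-3 mol
From the 1:2 ratio, n(H2C2O4) in each aliquot = 1/2 × 2.404 × 10^-3 = 1.202 × 10^-3 mol
n(H2C2O4) in the whole flask = 1.202 × 10^-3 × 500.0/50.00 = 0.01202 mol
mass of H2C2O4 = 0.01202 × 90.03 = 1.082 g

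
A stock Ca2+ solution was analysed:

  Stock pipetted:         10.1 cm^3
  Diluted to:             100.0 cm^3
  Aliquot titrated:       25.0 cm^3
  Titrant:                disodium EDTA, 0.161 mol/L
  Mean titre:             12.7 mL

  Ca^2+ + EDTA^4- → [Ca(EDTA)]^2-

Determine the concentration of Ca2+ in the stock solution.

0.810 mol/L

n(EDTA) = 0.0127 × 0.161 = 2.04 × 10^-3 mol
n(Ca2+) in the aliquot = 2.04 × 10^-3 mol (1:1 ratio)
[Ca2+]_dilute = 2.04 × 10^-3 / 0.0250 = 0.0818 mol/L
Dilution factor = 100.0 / 10.1 = 9.901
[Ca2+]_stock = 0.0818 × 9.901 = 0.810 mol/L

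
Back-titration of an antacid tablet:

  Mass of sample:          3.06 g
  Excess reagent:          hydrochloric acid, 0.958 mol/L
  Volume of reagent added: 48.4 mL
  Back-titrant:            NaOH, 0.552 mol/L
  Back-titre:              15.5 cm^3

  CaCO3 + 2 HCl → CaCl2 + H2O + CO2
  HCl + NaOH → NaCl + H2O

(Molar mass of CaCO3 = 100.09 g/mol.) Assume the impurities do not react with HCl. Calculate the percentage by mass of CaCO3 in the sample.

n(HCl) added = 0.0484 × 0.958 = 0.0464 mol
n(NaOH) used in back-titration = 0.0155 × 0.552 = 8.56 × 10^-3 mol
n(HCl) left over = 8.56 × 10^-3 mol (1:1 ratio)
n(HCl) consumed by analyte = 0.0464 − 8.56 × 10^-3 = 0.0378 mol
From the 1:2 ratio, n(CaCO3) = 1/2 × 0.0378 = 0.0189 mol
mass of CaCO3 = 0.0189 × 100.09 = 1.89 g
% CaCO3 = 1.89 / 3.06 × 100 = 61.8 %

61.8 %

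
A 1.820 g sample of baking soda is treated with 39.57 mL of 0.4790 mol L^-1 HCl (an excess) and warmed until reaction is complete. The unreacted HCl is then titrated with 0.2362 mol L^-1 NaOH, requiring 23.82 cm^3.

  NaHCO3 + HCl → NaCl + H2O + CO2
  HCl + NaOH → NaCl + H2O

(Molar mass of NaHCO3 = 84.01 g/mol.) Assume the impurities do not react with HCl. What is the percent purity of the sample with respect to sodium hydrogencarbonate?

n(HCl) added = 0.03957 × 0.4790 = 0.01895 mol
n(NaOH) used in back-titration = 0.02382 × 0.2362 = 5.626 × 10^-3 mol
n(HCl) left over = 5.626 × 10^-3 mol (1:1 ratio)
n(HCl) consumed by analyte = 0.01895 − 5.626 × 10^-3 = 0.01333 mol
n(NaHCO3) = 0.01333 mol (1:1 ratio)
mass of NaHCO3 = 0.01333 × 84.01 = 1.120 g
% NaHCO3 = 1.120 / 1.820 × 100 = 61.52 %

61.52 %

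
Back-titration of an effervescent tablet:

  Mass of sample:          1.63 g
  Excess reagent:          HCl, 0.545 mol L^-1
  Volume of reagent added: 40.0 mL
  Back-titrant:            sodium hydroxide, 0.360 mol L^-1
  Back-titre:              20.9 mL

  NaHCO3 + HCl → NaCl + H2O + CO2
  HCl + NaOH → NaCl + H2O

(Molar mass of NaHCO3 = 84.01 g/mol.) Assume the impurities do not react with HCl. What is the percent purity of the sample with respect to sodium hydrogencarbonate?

73.6 %

n(HCl) added = 0.0400 × 0.545 = 0.0218 mol
n(NaOH) used in back-titration = 0.0209 × 0.360 = 7.52 × 10^-3 mol
n(HCl) left over = 7.52 × 10^-3 mol (1:1 ratio)
n(HCl) consumed by analyte = 0.0218 − 7.52 × 10^-3 = 0.0143 mol
n(NaHCO3) = 0.0143 mol (1:1 ratio)
mass of NaHCO3 = 0.0143 × 84.01 = 1.20 g
% NaHCO3 = 1.20 / 1.63 × 100 = 73.6 %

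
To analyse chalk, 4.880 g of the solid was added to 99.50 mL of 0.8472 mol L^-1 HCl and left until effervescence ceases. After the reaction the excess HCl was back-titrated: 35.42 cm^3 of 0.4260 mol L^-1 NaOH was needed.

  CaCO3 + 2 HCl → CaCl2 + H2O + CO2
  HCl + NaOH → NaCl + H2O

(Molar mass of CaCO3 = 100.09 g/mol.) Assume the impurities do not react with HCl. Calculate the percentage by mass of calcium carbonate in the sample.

70.97 %

n(HCl) added = 0.09950 × 0.8472 = 0.08430 mol
n(NaOH) used in back-titration = 0.03542 × 0.4260 = 0.01509 mol
n(HCl) left over = 0.01509 mol (1:1 ratio)
n(HCl) consumed by analyte = 0.08430 − 0.01509 = 0.06921 mol
From the 1:2 ratio, n(CaCO3) = 1/2 × 0.06921 = 0.03460 mol
mass of CaCO3 = 0.03460 × 100.09 = 3.463 g
% CaCO3 = 3.463 / 4.880 × 100 = 70.97 %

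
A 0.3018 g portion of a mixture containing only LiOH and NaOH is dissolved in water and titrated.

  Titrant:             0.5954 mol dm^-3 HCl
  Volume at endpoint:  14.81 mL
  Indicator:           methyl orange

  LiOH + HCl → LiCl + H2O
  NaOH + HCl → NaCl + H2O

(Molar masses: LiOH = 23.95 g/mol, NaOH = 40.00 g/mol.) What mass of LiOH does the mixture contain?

n(HCl) = 0.01481 × 0.5954 = 8.818 × 10^-3 mol
Let x = n(LiOH), y = n(NaOH).
Titrant: 1x + 1y = 8.818 × 10^-3;  mass: 23.95x + 40.00y = 0.3018
Solving, x = 3.172 × 10^-3 mol, y = 5.646 × 10^-3 mol
mass of LiOH = 3.172 × 10^-3 × 23.95 = 0.07598 g

0.07598 g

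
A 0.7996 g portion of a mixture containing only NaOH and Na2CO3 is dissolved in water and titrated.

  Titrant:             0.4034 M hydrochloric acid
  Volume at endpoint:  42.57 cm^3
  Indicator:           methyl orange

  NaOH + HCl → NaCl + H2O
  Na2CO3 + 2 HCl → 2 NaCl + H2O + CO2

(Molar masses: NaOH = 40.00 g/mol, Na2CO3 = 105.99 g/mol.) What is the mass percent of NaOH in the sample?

42.53 %

n(HCl) = 0.04257 × 0.4034 = 0.01717 mol
Let x = n(NaOH), y = n(Na2CO3).
Titrant: 1x + 2y = 0.01717;  mass: 40.00x + 105.99y = 0.7996
Solving, x = 8.501 × 10^-3 mol, y = 4.336 × 10^-3 mol
mass of NaOH = 8.501 × 10^-3 × 40.00 = 0.3400 g
% NaOH = 0.3400 / 0.7996 × 100 = 42.53 %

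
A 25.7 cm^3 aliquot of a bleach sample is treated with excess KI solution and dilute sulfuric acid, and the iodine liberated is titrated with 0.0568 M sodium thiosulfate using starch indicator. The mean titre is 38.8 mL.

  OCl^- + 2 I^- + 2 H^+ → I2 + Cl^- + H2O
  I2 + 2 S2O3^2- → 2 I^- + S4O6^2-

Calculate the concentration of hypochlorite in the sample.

0.0429 M

n(S2O3^2-) = 0.0388 × 0.0568 = 2.20 × 10^-3 mol
n(I2) = n(S2O3^2-)/2 = 1.10 × 10^-3 mol
n(OCl^-) in the aliquot = 1.10 × 10^-3 mol (1:1 ratio)
[OCl^-] = 1.10 × 10^-3 / 0.0257 = 0.0429 mol/L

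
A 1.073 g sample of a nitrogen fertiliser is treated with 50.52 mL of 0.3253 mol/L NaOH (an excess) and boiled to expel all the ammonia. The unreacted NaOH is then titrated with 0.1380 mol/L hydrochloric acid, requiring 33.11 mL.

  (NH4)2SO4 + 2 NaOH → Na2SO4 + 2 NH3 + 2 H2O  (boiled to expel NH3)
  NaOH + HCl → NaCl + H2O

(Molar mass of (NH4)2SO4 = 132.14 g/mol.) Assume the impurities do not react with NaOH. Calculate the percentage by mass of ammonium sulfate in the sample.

73.06 %

n(NaOH) added = 0.05052 × 0.3253 = 0.01643 mol
n(HCl) used in back-titration = 0.03311 × 0.1380 = 4.569 × 10^-3 mol
n(NaOH) left over = 4.569 × 10^-3 mol (1:1 ratio)
n(NaOH) consumed by analyte = 0.01643 − 4.569 × 10^-3 = 0.01186 mol
From the 1:2 ratio, n((NH4)2SO4) = 1/2 × 0.01186 = 5.932 × 10^-3 mol
mass of (NH4)2SO4 = 5.932 × 10^-3 × 132.14 = 0.7839 g
% (NH4)2SO4 = 0.7839 / 1.073 × 100 = 73.06 %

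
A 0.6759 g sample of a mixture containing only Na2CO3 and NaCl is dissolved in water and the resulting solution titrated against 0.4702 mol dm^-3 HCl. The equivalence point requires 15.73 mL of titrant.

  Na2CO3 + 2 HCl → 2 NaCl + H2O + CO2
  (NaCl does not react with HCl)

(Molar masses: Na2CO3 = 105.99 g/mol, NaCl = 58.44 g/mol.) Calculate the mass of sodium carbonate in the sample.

n(HCl) = 0.01573 × 0.4702 = 7.396 × 10^-3 mol
Let x = n(Na2CO3), y = n(NaCl).
Titrant: 2x = 7.396 × 10^-3;  mass: 105.99x + 58.44y = 0.6759
Solving, x = 3.698 × 10^-3 mol, y = 4.859 × 10^-3 mol
mass of Na2CO3 = 3.698 × 10^-3 × 105.99 = 0.3920 g

0.3920 g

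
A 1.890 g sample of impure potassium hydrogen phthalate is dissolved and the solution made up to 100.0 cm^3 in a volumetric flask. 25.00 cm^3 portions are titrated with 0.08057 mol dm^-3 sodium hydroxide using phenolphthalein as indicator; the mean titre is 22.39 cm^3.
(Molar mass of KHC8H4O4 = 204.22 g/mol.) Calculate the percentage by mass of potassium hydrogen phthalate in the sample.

77.97 %

KHC8H4O4 + NaOH → KNaC8H4O4 + H2O
n(NaOH) per titration = 0.02239 × 0.08057 = 1.804 × 10^-3 mol
n(KHC8H4O4) in each aliquot = 1.804 × 10^-3 mol (1:1 ratio)
n(KHC8H4O4) in the whole flask = 1.804 × 10^-3 × 100.0/25.00 = 7.216 × 10^-3 mol
mass of KHC8H4O4 = 7.216 × 10^-3 × 204.22 = 1.474 g
% KHC8H4O4 = 1.474 / 1.890 × 100 = 77.97 %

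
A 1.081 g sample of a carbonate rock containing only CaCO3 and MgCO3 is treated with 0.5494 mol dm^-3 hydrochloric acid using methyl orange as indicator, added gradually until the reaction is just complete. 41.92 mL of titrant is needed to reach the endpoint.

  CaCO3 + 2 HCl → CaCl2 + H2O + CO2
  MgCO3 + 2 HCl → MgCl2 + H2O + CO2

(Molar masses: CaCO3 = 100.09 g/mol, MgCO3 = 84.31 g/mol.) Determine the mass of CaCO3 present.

n(HCl) = 0.04192 × 0.5494 = 0.02303 mol
Let x = n(CaCO3), y = n(MgCO3).
Titrant: 2x + 2y = 0.02303;  mass: 100.09x + 84.31y = 1.081
Solving, x = 6.979 × 10^-3 mol, y = 4.536 × 10^-3 mol
mass of CaCO3 = 6.979 × 10^-3 × 100.09 = 0.6986 g

0.6986 g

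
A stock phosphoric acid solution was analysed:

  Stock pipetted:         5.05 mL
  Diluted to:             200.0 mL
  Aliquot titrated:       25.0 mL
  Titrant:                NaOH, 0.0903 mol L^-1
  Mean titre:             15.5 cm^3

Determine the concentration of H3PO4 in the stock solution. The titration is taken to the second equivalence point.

1.11 mol/L

H3PO4 + 2 NaOH → Na2HPO4 + 2 H2O
n(NaOH) = 0.0155 × 0.0903 = 1.40 × 10^-3 mol
From the 1:2 ratio, n(H3PO4) in the aliquot = 1/2 × 1.40 × 10^-3 = 7.00 × 10^-4 mol
[H3PO4]_dilute = 7.00 × 10^-4 / 0.0250 = 0.0280 mol/L
Dilution factor = 200.0 / 5.05 = 39.60
[H3PO4]_stock = 0.0280 × 39.60 = 1.11 mol/L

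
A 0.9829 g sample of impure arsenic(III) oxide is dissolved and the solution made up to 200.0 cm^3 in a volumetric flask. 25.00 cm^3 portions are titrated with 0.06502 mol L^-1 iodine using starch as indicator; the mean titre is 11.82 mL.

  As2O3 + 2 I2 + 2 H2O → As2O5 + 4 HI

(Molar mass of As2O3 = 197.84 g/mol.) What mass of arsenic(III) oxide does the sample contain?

n(I2) per titration = 0.01182 × 0.06502 = 7.685 × 10^-4 mol
From the 1:2 ratio, n(As2O3) in each aliquot = 1/2 × 7.685 × 10^-4 = 3.843 × 10^-4 mol
n(As2O3) in the whole flask = 3.843 × 10^-4 × 200.0/25.00 = 3.074 × 10^-3 mol
mass of As2O3 = 3.074 × 10^-3 × 197.84 = 0.6082 g

0.6082 g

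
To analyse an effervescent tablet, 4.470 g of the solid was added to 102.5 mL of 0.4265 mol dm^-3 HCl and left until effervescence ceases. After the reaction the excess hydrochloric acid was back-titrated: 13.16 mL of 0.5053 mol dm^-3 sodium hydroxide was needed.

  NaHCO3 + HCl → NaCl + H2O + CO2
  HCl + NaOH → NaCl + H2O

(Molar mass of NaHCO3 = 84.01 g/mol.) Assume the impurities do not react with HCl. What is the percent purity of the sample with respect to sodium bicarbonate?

n(HCl) added = 0.1025 × 0.4265 = 0.04372 mol
n(NaOH) used in back-titration = 0.01316 × 0.5053 = 6.650 × 10^-3 mol
n(HCl) left over = 6.650 × 10^-3 mol (1:1 ratio)
n(HCl) consumed by analyte = 0.04372 − 6.650 × 10^-3 = 0.03707 mol
n(NaHCO3) = 0.03707 mol (1:1 ratio)
mass of NaHCO3 = 0.03707 × 84.01 = 3.114 g
% NaHCO3 = 3.114 / 4.470 × 100 = 69.66 %

69.66 %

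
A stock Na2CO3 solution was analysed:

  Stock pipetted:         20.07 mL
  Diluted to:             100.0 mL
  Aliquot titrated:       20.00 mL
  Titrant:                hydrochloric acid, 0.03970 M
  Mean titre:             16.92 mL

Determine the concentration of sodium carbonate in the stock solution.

Na2CO3 + 2 HCl → 2 NaCl + H2O + CO2
n(HCl) = 0.01692 × 0.03970 = 6.717 × 10^-4 mol
From the 1:2 ratio, n(Na2CO3) in the aliquot = 1/2 × 6.717 × 10^-4 = 3.359 × 10^-4 mol
[Na2CO3]_dilute = 3.359 × 10^-4 / 0.02000 = 0.01679 mol/L
Dilution factor = 100.0 / 20.07 = 4.983
[Na2CO3]_stock = 0.01679 × 4.983 = 0.08367 mol/L

0.08367 M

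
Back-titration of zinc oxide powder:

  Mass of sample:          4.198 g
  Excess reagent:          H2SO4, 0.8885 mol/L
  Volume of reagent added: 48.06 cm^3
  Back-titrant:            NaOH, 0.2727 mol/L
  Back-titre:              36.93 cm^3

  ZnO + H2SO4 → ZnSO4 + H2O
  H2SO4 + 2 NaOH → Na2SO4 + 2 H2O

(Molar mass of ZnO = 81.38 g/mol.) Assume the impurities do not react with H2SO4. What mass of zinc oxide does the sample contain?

n(H2SO4) added = 0.04806 × 0.8885 = 0.04270 mol
n(NaOH) used in back-titration = 0.03693 × 0.2727 = 0.01007 mol
From the 1:2 ratio, n(H2SO4) left over = 1/2 × 0.01007 = 5.035 × 10^-3 mol
n(H2SO4) consumed by analyte = 0.04270 − 5.035 × 10^-3 = 0.03767 mol
n(ZnO) = 0.03767 mol (1:1 ratio)
mass of ZnO = 0.03767 × 81.38 = 3.065 g

3.065 g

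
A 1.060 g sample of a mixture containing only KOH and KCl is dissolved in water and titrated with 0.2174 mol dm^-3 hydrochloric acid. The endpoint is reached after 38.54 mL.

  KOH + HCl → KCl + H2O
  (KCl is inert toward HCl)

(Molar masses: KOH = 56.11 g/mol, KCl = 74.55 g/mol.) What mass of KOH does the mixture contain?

0.4701 g

n(HCl) = 0.03854 × 0.2174 = 8.379 × 10^-3 mol
Let x = n(KOH), y = n(KCl).
Titrant: 1x = 8.379 × 10^-3;  mass: 56.11x + 74.55y = 1.060
Solving, x = 8.379 × 10^-3 mol, y = 7.913 × 10^-3 mol
mass of KOH = 8.379 × 10^-3 × 56.11 = 0.4701 g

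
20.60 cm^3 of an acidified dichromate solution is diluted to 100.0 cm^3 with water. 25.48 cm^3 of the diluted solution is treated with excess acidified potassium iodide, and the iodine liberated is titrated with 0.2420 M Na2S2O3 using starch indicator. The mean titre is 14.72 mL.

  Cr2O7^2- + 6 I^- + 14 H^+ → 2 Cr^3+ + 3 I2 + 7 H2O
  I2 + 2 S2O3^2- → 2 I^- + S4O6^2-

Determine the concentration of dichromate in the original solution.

0.1131 M

n(S2O3^2-) = 0.01472 × 0.2420 = 3.562 × 10^-3 mol
n(I2) = n(S2O3^2-)/2 = 1.781 × 10^-3 mol
From the 1:3 ratio, n(Cr2O7^2-) in the aliquot = 1/3 × 1.781 × 10^-3 = 5.937 × 10^-4 mol
[Cr2O7^2-]_dilute = 5.937 × 10^-4 / 0.02548 = 0.02330 mol/L
[Cr2O7^2-]_original = 0.02330 × 100.0/20.60 = 0.1131 mol/L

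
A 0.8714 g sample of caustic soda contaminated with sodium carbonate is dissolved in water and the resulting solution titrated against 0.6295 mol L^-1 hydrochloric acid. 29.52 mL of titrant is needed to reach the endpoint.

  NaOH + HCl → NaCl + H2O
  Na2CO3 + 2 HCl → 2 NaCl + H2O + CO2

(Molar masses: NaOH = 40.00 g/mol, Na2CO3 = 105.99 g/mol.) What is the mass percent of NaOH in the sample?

n(HCl) = 0.02952 × 0.6295 = 0.01858 mol
Let x = n(NaOH), y = n(Na2CO3).
Titrant: 1x + 2y = 0.01858;  mass: 40.00x + 105.99y = 0.8714
Solving, x = 8.726 × 10^-3 mol, y = 4.928 × 10^-3 mol
mass of NaOH = 8.726 × 10^-3 × 40.00 = 0.3490 g
% NaOH = 0.3490 / 0.8714 × 100 = 40.06 %

40.06 %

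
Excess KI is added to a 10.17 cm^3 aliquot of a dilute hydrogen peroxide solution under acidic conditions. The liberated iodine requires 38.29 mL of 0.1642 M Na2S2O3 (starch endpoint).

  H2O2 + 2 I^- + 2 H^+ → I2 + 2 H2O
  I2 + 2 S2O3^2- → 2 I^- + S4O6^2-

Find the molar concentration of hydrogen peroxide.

0.3091 M

n(S2O3^2-) = 0.03829 × 0.1642 = 6.287 × 10^-3 mol
n(I2) = n(S2O3^2-)/2 = 3.144 × 10^-3 mol
n(H2O2) in the aliquot = 3.144 × 10^-3 mol (1:1 ratio)
[H2O2] = 3.144 × 10^-3 / 0.01017 = 0.3091 mol/L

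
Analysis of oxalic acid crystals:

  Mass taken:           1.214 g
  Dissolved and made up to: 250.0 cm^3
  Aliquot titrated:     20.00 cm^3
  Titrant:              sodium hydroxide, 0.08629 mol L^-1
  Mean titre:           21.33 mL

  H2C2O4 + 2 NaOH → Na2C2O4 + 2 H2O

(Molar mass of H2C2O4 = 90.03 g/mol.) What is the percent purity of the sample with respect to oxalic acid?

n(NaOH) per titration = 0.02133 × 0.08629 = 1.841 × 10^-3 mol
From the 1:2 ratio, n(H2C2O4) in each aliquot = 1/2 × 1.841 × 10^-3 = 9.203 × 10^-4 mol
n(H2C2O4) in the whole flask = 9.203 × 10^-4 × 250.0/20.00 = 0.01150 mol
mass of H2C2O4 = 0.01150 × 90.03 = 1.036 g
% H2C2O4 = 1.036 / 1.214 × 100 = 85.31 %

85.31 %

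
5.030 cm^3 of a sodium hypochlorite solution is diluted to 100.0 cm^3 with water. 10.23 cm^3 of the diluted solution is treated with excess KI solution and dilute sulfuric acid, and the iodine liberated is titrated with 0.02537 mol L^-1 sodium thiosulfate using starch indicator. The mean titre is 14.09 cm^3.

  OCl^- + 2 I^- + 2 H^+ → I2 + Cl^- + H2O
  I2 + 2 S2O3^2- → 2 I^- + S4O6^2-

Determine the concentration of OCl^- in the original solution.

n(S2O3^2-) = 0.01409 × 0.02537 = 3.575 × 10^-4 mol
n(I2) = n(S2O3^2-)/2 = 1.787 × 10^-4 mol
n(OCl^-) in the aliquot = 1.787 × 10^-4 mol (1:1 ratio)
[OCl^-]_dilute = 1.787 × 10^-4 / 0.01023 = 0.01747 mol/L
[OCl^-]_original = 0.01747 × 100.0/5.030 = 0.3473 mol/L

0.3473 mol/L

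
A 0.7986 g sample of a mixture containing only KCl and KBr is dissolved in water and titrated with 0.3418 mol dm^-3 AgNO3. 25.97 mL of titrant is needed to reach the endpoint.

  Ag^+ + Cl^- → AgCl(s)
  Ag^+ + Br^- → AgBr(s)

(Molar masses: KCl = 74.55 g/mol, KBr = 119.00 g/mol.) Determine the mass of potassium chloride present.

0.4322 g

n(AgNO3) = 0.02597 × 0.3418 = 8.877 × 10^-3 mol
Let x = n(KCl), y = n(KBr).
Titrant: 1x + 1y = 8.877 × 10^-3;  mass: 74.55x + 119.00y = 0.7986
Solving, x = 5.798 × 10^-3 mol, y = 3.079 × 10^-3 mol
mass of KCl = 5.798 × 10^-3 × 74.55 = 0.4322 g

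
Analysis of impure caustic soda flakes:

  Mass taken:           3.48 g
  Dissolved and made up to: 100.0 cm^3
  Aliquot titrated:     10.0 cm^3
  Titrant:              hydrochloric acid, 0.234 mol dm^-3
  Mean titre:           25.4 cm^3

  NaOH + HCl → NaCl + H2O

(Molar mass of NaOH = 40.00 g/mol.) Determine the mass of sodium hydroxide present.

n(HCl) per titration = 0.0254 × 0.234 = 5.94 × 10^-3 mol
n(NaOH) in each aliquot = 5.94 × 10^-3 mol (1:1 ratio)
n(NaOH) in the whole flask = 5.94 × 10^-3 × 100.0/10.0 = 0.0594 mol
mass of NaOH = 0.0594 × 40.00 = 2.38 g

2.38 g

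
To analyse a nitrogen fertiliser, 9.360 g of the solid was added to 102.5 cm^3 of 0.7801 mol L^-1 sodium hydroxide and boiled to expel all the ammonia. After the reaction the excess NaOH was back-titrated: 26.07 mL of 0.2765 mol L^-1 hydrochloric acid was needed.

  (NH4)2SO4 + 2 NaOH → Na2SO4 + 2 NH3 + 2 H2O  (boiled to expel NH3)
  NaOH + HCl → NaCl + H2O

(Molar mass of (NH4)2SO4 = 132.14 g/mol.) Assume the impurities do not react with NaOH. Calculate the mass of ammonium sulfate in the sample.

4.807 g

n(NaOH) added = 0.1025 × 0.7801 = 0.07996 mol
n(HCl) used in back-titration = 0.02607 × 0.2765 = 7.208 × 10^-3 mol
n(NaOH) left over = 7.208 × 10^-3 mol (1:1 ratio)
n(NaOH) consumed by analyte = 0.07996 − 7.208 × 10^-3 = 0.07275 mol
From the 1:2 ratio, n((NH4)2SO4) = 1/2 × 0.07275 = 0.03638 mol
mass of (NH4)2SO4 = 0.03638 × 132.14 = 4.807 g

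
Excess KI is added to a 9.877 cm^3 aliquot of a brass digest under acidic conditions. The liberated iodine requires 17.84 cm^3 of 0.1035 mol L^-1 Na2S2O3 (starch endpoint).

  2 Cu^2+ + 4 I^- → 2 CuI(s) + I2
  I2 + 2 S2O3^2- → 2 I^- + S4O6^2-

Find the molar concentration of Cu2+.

n(S2O3^2-) = 0.01784 × 0.1035 = 1.846 × 10^-3 mol
n(I2) = n(S2O3^2-)/2 = 9.232 × 10^-4 mol
From the 2:1 ratio, n(Cu2+) in the aliquot = 2/1 × 9.232 × 10^-4 = 1.846 × 10^-3 mol
[Cu2+] = 1.846 × 10^-3 / 0.009877 = 0.1869 mol/L

0.1869 mol/L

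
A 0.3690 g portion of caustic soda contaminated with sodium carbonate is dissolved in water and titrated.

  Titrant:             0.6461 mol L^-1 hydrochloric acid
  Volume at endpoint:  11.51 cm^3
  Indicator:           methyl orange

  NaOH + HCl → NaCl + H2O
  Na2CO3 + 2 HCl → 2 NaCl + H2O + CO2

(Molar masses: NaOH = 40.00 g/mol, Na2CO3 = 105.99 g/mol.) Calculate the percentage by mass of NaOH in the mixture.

20.94 %

n(HCl) = 0.01151 × 0.6461 = 7.437 × 10^-3 mol
Let x = n(NaOH), y = n(Na2CO3).
Titrant: 1x + 2y = 7.437 × 10^-3;  mass: 40.00x + 105.99y = 0.3690
Solving, x = 1.932 × 10^-3 mol, y = 2.752 × 10^-3 mol
mass of NaOH = 1.932 × 10^-3 × 40.00 = 0.07727 g
% NaOH = 0.07727 / 0.3690 × 100 = 20.94 %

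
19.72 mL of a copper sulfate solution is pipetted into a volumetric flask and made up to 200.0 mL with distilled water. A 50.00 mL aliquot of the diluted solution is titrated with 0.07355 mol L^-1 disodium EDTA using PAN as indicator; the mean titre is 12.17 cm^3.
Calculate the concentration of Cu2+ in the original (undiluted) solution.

0.1816 mol/L

Cu^2+ + EDTA^4- → [Cu(EDTA)]^2-
n(EDTA) = 0.01217 × 0.07355 = 8.951 × 10^-4 mol
n(Cu2+) in the aliquot = 8.951 × 10^-4 mol (1:1 ratio)
[Cu2+]_dilute = 8.951 × 10^-4 / 0.05000 = 0.01790 mol/L
Dilution factor = 200.0 / 19.72 = 10.14
[Cu2+]_stock = 0.01790 × 10.14 = 0.1816 mol/L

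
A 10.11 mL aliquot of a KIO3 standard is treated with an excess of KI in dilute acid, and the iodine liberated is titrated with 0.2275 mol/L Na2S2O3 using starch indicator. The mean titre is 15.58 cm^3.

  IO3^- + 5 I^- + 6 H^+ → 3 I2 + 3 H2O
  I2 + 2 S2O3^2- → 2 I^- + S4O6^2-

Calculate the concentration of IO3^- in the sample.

0.05843 mol/L

n(S2O3^2-) = 0.01558 × 0.2275 = 3.544 × 10^-3 mol
n(I2) = n(S2O3^2-)/2 = 1.772 × 10^-3 mol
From the 1:3 ratio, n(IO3^-) in the aliquot = 1/3 × 1.772 × 10^-3 = 5.907 × 10^-4 mol
[IO3^-] = 5.907 × 10^-4 / 0.01011 = 0.05843 mol/L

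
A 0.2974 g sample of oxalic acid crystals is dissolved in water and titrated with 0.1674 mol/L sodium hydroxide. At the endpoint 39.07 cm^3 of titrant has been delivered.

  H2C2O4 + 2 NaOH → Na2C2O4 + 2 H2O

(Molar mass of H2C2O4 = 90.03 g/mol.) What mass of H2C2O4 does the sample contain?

0.2944 g

n(NaOH) = 0.03907 L × 0.1674 mol/L = 6.540 × 10^-3 mol
From the 1:2 ratio, n(H2C2O4) = 1/2 × 6.540 × 10^-3 = 3.270 × 10^-3 mol
mass of H2C2O4 = 3.270 × 10^-3 × 90.03 g/mol = 0.2944 g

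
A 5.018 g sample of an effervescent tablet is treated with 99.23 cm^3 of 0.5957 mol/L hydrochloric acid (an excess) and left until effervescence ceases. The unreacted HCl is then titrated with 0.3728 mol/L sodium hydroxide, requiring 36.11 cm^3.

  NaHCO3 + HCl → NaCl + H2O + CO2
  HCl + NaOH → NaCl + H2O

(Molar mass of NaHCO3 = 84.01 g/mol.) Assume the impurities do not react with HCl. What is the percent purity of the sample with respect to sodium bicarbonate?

76.43 %

n(HCl) added = 0.09923 × 0.5957 = 0.05911 mol
n(NaOH) used in back-titration = 0.03611 × 0.3728 = 0.01346 mol
n(HCl) left over = 0.01346 mol (1:1 ratio)
n(HCl) consumed by analyte = 0.05911 − 0.01346 = 0.04565 mol
n(NaHCO3) = 0.04565 mol (1:1 ratio)
mass of NaHCO3 = 0.04565 × 84.01 = 3.835 g
% NaHCO3 = 3.835 / 5.018 × 100 = 76.43 %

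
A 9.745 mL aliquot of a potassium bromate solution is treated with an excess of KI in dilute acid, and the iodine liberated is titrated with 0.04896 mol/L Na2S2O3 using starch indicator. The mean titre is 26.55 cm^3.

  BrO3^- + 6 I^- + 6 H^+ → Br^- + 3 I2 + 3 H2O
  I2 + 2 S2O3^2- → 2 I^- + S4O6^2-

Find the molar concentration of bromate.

0.02223 mol/L

n(S2O3^2-) = 0.02655 × 0.04896 = 1.300 × 10^-3 mol
n(I2) = n(S2O3^2-)/2 = 6.499 × 10^-4 mol
From the 1:3 ratio, n(BrO3^-) in the aliquot = 1/3 × 6.499 × 10^-4 = 2.166 × 10^-4 mol
[BrO3^-] = 2.166 × 10^-4 / 0.009745 = 0.02223 mol/L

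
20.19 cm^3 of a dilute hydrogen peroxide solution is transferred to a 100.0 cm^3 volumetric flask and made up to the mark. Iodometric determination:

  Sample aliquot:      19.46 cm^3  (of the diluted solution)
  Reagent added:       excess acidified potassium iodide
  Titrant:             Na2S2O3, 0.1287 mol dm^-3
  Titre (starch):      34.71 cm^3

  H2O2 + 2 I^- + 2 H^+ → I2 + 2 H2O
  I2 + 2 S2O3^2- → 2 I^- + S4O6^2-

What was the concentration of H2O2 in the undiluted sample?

n(S2O3^2-) = 0.03471 × 0.1287 = 4.467 × 10^-3 mol
n(I2) = n(S2O3^2-)/2 = 2.234 × 10^-3 mol
n(H2O2) in the aliquot = 2.234 × 10^-3 mol (1:1 ratio)
[H2O2]_dilute = 2.234 × 10^-3 / 0.01946 = 0.1148 mol/L
[H2O2]_original = 0.1148 × 100.0/20.19 = 0.5685 mol/L

0.5685 mol/L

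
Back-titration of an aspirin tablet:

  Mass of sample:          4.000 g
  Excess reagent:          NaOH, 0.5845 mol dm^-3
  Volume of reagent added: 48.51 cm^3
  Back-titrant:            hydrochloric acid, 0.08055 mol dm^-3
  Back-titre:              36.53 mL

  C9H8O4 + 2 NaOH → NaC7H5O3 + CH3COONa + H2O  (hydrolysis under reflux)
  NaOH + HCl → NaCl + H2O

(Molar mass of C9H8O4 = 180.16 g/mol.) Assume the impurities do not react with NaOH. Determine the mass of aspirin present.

n(NaOH) added = 0.04851 × 0.5845 = 0.02835 mol
n(HCl) used in back-titration = 0.03653 × 0.08055 = 2.942 × 10^-3 mol
n(NaOH) left over = 2.942 × 10^-3 mol (1:1 ratio)
n(NaOH) consumed by analyte = 0.02835 − 2.942 × 10^-3 = 0.02541 mol
From the 1:2 ratio, n(C9H8O4) = 1/2 × 0.02541 = 0.01271 mol
mass of C9H8O4 = 0.01271 × 180.16 = 2.289 g

2.289 g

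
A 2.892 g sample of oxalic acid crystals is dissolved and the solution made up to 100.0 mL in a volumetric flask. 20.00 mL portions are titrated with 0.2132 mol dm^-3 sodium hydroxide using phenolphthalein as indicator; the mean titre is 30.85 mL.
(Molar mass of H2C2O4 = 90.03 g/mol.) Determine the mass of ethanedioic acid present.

1.480 g

H2C2O4 + 2 NaOH → Na2C2O4 + 2 H2O
n(NaOH) per titration = 0.03085 × 0.2132 = 6.577 × 10^-3 mol
From the 1:2 ratio, n(H2C2O4) in each aliquot = 1/2 × 6.577 × 10^-3 = 3.289 × 10^-3 mol
n(H2C2O4) in the whole flask = 3.289 × 10^-3 × 100.0/20.00 = 0.01644 mol
mass of H2C2O4 = 0.01644 × 90.03 = 1.480 g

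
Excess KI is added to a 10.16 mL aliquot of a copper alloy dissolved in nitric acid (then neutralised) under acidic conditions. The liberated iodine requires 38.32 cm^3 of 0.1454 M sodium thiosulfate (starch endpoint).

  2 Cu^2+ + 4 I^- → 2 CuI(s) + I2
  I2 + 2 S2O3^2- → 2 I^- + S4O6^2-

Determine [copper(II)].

n(S2O3^2-) = 0.03832 × 0.1454 = 5.572 × 10^-3 mol
n(I2) = n(S2O3^2-)/2 = 2.786 × 10^-3 mol
From the 2:1 ratio, n(Cu2+) in the aliquot = 2/1 × 2.786 × 10^-3 = 5.572 × 10^-3 mol
[Cu2+] = 5.572 × 10^-3 / 0.01016 = 0.5484 mol/L

0.5484 M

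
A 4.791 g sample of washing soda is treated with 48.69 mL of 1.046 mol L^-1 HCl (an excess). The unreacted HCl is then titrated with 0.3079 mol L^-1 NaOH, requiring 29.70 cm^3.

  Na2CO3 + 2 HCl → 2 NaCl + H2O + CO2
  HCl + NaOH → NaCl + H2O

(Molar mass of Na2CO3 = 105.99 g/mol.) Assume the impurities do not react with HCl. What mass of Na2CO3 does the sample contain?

n(HCl) added = 0.04869 × 1.046 = 0.05093 mol
n(NaOH) used in back-titration = 0.02970 × 0.3079 = 9.145 × 10^-3 mol
n(HCl) left over = 9.145 × 10^-3 mol (1:1 ratio)
n(HCl) consumed by analyte = 0.05093 − 9.145 × 10^-3 = 0.04179 mol
From the 1:2 ratio, n(Na2CO3) = 1/2 × 0.04179 = 0.02089 mol
mass of Na2CO3 = 0.02089 × 105.99 = 2.214 g

2.214 g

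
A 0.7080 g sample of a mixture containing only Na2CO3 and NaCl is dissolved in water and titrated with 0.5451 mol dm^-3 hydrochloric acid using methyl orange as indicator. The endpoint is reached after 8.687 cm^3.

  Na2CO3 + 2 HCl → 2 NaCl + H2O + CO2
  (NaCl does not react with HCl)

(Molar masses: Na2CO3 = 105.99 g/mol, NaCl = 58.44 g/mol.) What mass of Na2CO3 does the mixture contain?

0.2509 g

n(HCl) = 0.008687 × 0.5451 = 4.735 × 10^-3 mol
Let x = n(Na2CO3), y = n(NaCl).
Titrant: 2x = 4.735 × 10^-3;  mass: 105.99x + 58.44y = 0.7080
Solving, x = 2.368 × 10^-3 mol, y = 7.821 × 10^-3 mol
mass of Na2CO3 = 2.368 × 10^-3 × 105.99 = 0.2509 g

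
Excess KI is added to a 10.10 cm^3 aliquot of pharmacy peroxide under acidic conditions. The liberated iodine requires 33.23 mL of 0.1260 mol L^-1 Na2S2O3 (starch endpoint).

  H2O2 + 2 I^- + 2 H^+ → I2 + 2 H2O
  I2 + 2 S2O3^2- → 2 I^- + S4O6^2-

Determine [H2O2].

n(S2O3^2-) = 0.03323 × 0.1260 = 4.187 × 10^-3 mol
n(I2) = n(S2O3^2-)/2 = 2.093 × 10^-3 mol
n(H2O2) in the aliquot = 2.093 × 10^-3 mol (1:1 ratio)
[H2O2] = 2.093 × 10^-3 / 0.01010 = 0.2073 mol/L

0.2073 mol/L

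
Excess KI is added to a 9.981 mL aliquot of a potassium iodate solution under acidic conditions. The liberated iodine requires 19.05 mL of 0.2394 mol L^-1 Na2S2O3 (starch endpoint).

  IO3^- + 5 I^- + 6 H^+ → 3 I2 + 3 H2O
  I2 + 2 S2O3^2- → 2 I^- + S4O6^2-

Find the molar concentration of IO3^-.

0.07615 mol/L

n(S2O3^2-) = 0.01905 × 0.2394 = 4.561 × 10^-3 mol
n(I2) = n(S2O3^2-)/2 = 2.280 × 10^-3 mol
From the 1:3 ratio, n(IO3^-) in the aliquot = 1/3 × 2.280 × 10^-3 = 7.601 × 10^-4 mol
[IO3^-] = 7.601 × 10^-4 / 0.009981 = 0.07615 mol/L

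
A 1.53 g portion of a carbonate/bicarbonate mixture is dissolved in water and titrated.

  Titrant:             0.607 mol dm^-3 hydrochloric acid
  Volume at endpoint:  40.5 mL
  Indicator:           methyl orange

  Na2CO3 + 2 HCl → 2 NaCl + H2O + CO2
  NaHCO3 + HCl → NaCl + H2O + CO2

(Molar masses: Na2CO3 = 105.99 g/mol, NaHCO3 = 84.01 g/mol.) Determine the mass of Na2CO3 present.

n(HCl) = 0.0405 × 0.607 = 0.0246 mol
Let x = n(Na2CO3), y = n(NaHCO3).
Titrant: 2x + 1y = 0.0246;  mass: 105.99x + 84.01y = 1.53
Solving, x = 8.63 × 10^-3 mol, y = 7.33 × 10^-3 mol
mass of Na2CO3 = 8.63 × 10^-3 × 105.99 = 0.915 g

0.915 g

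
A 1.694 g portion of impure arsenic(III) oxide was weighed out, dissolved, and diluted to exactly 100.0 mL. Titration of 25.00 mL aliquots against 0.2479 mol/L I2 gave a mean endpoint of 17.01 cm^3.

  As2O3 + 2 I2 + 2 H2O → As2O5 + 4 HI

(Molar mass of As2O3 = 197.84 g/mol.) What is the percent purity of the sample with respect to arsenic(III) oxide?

n(I2) per titration = 0.01701 × 0.2479 = 4.217 × 10^-3 mol
From the 1:2 ratio, n(As2O3) in each aliquot = 1/2 × 4.217 × 10^-3 = 2.108 × 10^-3 mol
n(As2O3) in the whole flask = 2.108 × 10^-3 × 100.0/25.00 = 8.434 × 10^-3 mol
mass of As2O3 = 8.434 × 10^-3 × 197.84 = 1.668 g
% As2O3 = 1.668 / 1.694 × 100 = 98.49 %

98.49 %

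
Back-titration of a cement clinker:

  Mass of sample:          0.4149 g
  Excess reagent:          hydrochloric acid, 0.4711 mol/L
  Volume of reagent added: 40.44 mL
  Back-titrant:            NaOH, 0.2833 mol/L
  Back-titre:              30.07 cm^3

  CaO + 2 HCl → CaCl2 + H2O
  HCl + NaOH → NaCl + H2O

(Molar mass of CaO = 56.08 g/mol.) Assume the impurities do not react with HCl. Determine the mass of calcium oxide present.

0.2953 g

n(HCl) added = 0.04044 × 0.4711 = 0.01905 mol
n(NaOH) used in back-titration = 0.03007 × 0.2833 = 8.519 × 10^-3 mol
n(HCl) left over = 8.519 × 10^-3 mol (1:1 ratio)
n(HCl) consumed by analyte = 0.01905 − 8.519 × 10^-3 = 0.01053 mol
From the 1:2 ratio, n(CaO) = 1/2 × 0.01053 = 5.266 × 10^-3 mol
mass of CaO = 5.266 × 10^-3 × 56.08 = 0.2953 g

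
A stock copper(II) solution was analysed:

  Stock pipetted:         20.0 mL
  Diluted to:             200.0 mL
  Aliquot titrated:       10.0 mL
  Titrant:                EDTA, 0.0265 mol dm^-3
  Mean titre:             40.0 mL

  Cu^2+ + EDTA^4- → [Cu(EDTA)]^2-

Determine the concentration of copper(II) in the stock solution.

1.06 mol/L

n(EDTA) = 0.0400 × 0.0265 = 1.06 × 10^-3 mol
n(Cu2+) in the aliquot = 1.06 × 10^-3 mol (1:1 ratio)
[Cu2+]_dilute = 1.06 × 10^-3 / 0.0100 = 0.106 mol/L
Dilution factor = 200.0 / 20.0 = 10.00
[Cu2+]_stock = 0.106 × 10.00 = 1.06 mol/L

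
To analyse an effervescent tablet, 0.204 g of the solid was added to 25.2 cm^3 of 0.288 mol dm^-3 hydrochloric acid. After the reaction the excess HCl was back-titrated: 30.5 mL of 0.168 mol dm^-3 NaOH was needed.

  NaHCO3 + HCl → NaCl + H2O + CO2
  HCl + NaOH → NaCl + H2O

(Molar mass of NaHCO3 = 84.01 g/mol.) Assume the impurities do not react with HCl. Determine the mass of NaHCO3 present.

0.179 g

n(HCl) added = 0.0252 × 0.288 = 7.26 × 10^-3 mol
n(NaOH) used in back-titration = 0.0305 × 0.168 = 5.12 × 10^-3 mol
n(HCl) left over = 5.12 × 10^-3 mol (1:1 ratio)
n(HCl) consumed by analyte = 7.26 × 10^-3 − 5.12 × 10^-3 = 2.13 × 10^-3 mol
n(NaHCO3) = 2.13 × 10^-3 mol (1:1 ratio)
mass of NaHCO3 = 2.13 × 10^-3 × 84.01 = 0.179 g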